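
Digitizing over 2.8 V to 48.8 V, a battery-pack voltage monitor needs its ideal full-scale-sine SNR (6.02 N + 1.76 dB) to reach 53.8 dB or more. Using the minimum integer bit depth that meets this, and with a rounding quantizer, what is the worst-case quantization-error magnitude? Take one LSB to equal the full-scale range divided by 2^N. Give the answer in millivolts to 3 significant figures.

44.9 mV

The full-scale span is 48.8 − (2.8) = 46 V.
N ≥ (53.8 − 1.76)/6.02 = 8.645 → N_min = 9.
One LSB is 46 V / 512 = 89.844 mV.
Max error for round-to-nearest is LSB/2 = 44.9 mV.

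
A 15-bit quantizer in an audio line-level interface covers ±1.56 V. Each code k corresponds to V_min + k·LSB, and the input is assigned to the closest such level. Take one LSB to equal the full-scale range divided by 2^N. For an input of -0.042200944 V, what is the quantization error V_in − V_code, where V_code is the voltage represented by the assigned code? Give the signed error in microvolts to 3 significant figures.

−20.8 µV

Range = 1.56 − (-1.56) = 3.12 V. LSB = 3.12 V / 2^15 ≈ 95.21 µV.
Position in LSBs: (-0.042200944 − (-1.56)) × 32768/3.12 = 15940.7819; rounding gives k = 15941.
V_code = V_min + k × range/2^15 = -1.56 + 15941 × 3.12/32768 = -0.042180175781 V.
Error = V_in − V_code = -0.042200944 − (-0.042180175781) = −20.8 µV.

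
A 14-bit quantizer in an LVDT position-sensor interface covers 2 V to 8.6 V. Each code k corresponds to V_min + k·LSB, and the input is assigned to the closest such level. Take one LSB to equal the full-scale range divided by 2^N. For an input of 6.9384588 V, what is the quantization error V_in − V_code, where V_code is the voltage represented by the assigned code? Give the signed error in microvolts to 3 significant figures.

Range = 8.6 − (2) = 6.6 V. LSB = 6.6 V / 2^14 ≈ 402.8 µV.
Position in LSBs: (6.9384588 − (2)) × 16384/6.6 = 12259.3498; rounding gives k = 12259.
Reconstructed level: 2 + 12259 × 6.6/16384 V = 6.9383178711 V.
Error = V_in − V_code = 6.9384588 − (6.9383178711) = +141 µV.

+141 µV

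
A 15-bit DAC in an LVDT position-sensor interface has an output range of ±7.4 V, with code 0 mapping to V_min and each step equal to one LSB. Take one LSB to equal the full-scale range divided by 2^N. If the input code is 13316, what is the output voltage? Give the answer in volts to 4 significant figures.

-1.386 V

Span: 7.4 V − (-7.4 V) = 14.8 V. LSB = 14.8 V / 2^15.
Output = V_min + (13316/32768) × range = -7.4 + 0.406372 × 14.8 V
      = -7.4 V + 6.01431 V = -1.38569 V.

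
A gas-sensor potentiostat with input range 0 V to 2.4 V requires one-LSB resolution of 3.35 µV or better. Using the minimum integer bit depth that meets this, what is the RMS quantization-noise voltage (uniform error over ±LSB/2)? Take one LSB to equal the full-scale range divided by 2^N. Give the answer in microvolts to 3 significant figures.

0.661 µV

Span = 2.4 V.
2.4 V / 3.35 µV = 716400. Since 2^19 = 524288 and 2^20 = 1048576, N = 20.
LSB = 2.4 V / 2^20 = 2.2888 µV.
V_rms = LSB/√12 = 0.661 µV.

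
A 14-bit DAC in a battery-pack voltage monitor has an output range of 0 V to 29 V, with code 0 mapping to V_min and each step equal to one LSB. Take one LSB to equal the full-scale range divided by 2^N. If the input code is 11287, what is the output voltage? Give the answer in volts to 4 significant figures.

19.98 V

Full-scale range = 29 V. LSB = 29 V / 2^14.
Output = V_min + (11287/16384) × range = 0 + 0.688904 × 29 V
      = 0 V + 19.9782 V = 19.9782 V.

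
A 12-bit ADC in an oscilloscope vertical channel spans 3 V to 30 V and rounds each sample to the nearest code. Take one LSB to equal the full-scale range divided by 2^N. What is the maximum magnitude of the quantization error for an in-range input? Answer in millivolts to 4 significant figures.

3.296 mV

Span: 30 V − (3 V) = 27 V.
LSB = 27 V ÷ 2^12 = 27/4096 V = 6.59180 mV.
|e|_max = LSB/2 = 3.296 mV.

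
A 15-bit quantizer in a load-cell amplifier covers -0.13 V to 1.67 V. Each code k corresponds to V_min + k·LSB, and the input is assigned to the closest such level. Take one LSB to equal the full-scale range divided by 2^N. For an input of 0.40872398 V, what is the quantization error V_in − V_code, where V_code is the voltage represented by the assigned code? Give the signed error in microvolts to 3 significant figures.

Range = 1.67 − (-0.13) = 1.8 V. LSB = 1.8 V / 2^15 ≈ 54.93 µV.
Position in LSBs: (0.40872398 − (-0.13)) × 32768/1.8 = 9807.1708; rounding gives k = 9807.
V_code = V_min + k × range/2^15 = -0.13 + 9807 × 1.8/32768 = 0.40871459961 V.
e = 0.40872398 − (0.40871459961) = +9.38 µV.

+9.38 µV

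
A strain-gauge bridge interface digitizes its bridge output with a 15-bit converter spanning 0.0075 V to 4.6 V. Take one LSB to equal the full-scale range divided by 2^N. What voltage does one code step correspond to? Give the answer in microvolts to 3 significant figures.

140 µV

The full-scale span is 4.6 − (0.0075) = 4.5925 V.
Number of codes = 2^15 = 32768.
One LSB is 4.5925 V / 32768 = 140 µV.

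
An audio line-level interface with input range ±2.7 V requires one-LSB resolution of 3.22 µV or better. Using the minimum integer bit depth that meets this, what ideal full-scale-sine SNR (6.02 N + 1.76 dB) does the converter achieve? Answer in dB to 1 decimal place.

The full-scale span is 2.7 − (-2.7) = 5.4 V.
Need 2^N ≥ 5.4 V / 3.22 µV = 1.677e6 → N_min = 21.
6.02(21) + 1.76 = 128.18 dB.

128.2 dB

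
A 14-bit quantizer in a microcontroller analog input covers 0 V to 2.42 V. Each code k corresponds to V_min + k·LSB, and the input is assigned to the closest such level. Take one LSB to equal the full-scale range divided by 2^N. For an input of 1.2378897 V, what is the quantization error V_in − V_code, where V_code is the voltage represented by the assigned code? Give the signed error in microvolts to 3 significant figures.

−26.6 µV

Full-scale range = 2.42 V. LSB = 2.42 V / 2^14 ≈ 147.7 µV.
(1.2378897 − (0)) / LSB = 1.2378897 × 16384/2.42 = 8380.8202. Nearest integer: k = 8381.
V_code = 0 + (8381/16384) × 2.42 = 1.2379162598 V.
e = 1.2378897 − (1.2379162598) = −26.6 µV.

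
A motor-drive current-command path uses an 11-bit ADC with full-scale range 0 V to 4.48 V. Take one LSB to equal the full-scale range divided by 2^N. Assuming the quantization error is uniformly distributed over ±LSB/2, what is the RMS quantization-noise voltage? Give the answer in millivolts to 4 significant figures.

V_FS = 4.48 V.
One LSB is 4.48 V / 2048 = 2.18750 mV.
V_rms = LSB/√12 = 2.18750 mV / √12 = 0.6315 mV.

0.6315 mV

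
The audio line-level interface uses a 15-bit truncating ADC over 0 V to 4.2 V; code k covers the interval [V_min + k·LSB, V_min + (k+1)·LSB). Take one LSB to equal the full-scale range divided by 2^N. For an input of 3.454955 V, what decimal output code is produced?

26955

V_FS = 4.2 V. LSB = 4.2 V / 2^15 ≈ 128.2 µV.
code = ⌊(V_in − V_min)/LSB⌋ = ⌊(V_in − V_min) × 2^15 / range⌋
     = ⌊(3.454955 − (0)) × 32768 / 4.2⌋ = ⌊3.454955 × 32768/4.2⌋
     = ⌊26955.230⌋ = 26955.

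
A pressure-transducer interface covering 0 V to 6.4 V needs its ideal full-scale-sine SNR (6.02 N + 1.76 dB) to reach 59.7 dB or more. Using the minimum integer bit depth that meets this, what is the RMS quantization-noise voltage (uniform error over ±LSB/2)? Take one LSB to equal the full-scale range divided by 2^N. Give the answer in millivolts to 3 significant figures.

Span = 6.4 V.
Solving 6.02 N ≥ 59.7 − 1.76: N ≥ 9.625. Round up → N = 10.
Step size = 6.4/1024 V = 6.2500 mV.
σ_q = LSB/√12 = 6.2500 mV/3.4641 = 1.80 mV.

1.80 mV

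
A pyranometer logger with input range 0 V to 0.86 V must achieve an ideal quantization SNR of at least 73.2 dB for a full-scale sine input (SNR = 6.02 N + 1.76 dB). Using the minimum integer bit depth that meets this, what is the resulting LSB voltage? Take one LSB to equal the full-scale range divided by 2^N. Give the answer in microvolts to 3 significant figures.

V_FS = 0.86 V.
Required N = ⌈(73.2 − 1.76)/6.02⌉ = ⌈11.867⌉ = 12.
One LSB is 0.86 V / 4096 = 210 µV.

210 µV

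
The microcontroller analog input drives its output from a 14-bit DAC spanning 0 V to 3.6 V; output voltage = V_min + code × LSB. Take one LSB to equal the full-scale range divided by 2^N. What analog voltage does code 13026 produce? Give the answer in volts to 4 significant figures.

2.862 V

V_FS = 3.6 V. LSB = 3.6 V / 2^14.
V_out = 0 + 13026 × (3.6/16384) V
      = 0 V + 2.86216 V = 2.86216 V.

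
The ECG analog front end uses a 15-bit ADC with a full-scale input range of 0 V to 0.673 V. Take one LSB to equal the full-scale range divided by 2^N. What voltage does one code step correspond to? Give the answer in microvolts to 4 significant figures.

20.54 µV

Span = 0.673 V.
There are 2^15 = 32768 steps.
LSB = 0.673 V ÷ 2^15 = 0.673/32768 V = 20.54 µV.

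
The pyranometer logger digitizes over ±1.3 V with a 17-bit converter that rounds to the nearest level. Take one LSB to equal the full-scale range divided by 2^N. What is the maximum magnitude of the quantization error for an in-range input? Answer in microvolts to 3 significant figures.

9.92 µV

Range = 1.3 − (-1.3) = 2.6 V.
Step size = 2.6/131072 V = 19.836 µV.
A rounding quantizer has |error| ≤ LSB/2 = 9.92 µV.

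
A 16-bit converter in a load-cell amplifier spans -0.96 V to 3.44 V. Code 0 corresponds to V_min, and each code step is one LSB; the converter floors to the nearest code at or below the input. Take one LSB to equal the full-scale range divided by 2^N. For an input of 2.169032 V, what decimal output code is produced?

Range = 3.44 − (-0.96) = 4.4 V. LSB = 4.4 V / 2^16 ≈ 67.14 µV.
code = ⌊(V_in − V_min)/LSB⌋ = ⌊(V_in − V_min) × 2^16 / range⌋
     = ⌊(2.169032 − (-0.96)) × 65536 / 4.4⌋ = ⌊3.129032 × 65536/4.4⌋
     = ⌊46605.509⌋ = 46605.

46605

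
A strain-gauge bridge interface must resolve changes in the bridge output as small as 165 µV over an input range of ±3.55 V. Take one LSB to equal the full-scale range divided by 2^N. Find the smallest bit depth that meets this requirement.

16 bits

Range = 3.55 − (-3.55) = 7.1 V.
Required number of levels: 7.1/165 µV = 43030; smallest N with 2^N ≥ that is 16.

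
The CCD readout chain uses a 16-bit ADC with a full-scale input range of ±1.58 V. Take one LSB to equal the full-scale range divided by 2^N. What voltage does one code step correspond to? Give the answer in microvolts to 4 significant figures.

Full-scale range = 1.58 V − (-1.58 V) = 3.16 V.
2^16 = 65536 levels.
LSB = 3.16 V ÷ 2^16 = 3.16/65536 V = 48.22 µV.

48.22 µV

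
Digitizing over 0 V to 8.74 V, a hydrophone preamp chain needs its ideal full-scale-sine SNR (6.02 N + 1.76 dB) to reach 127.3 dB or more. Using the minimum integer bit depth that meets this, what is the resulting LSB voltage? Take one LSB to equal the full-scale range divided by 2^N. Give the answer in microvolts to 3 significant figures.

Full-scale range = 8.74 V.
N ≥ (127.3 − 1.76)/6.02 = 20.854 → N_min = 21.
One LSB is 8.74 V / 2097152 = 4.17 µV.

4.17 µV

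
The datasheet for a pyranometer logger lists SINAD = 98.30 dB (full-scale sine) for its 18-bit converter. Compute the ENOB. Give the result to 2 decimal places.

16.04 bits

Inverting SNR = 6.02 N + 1.76: N_eff = (98.30 − 1.76)/6.02 = 16.0365.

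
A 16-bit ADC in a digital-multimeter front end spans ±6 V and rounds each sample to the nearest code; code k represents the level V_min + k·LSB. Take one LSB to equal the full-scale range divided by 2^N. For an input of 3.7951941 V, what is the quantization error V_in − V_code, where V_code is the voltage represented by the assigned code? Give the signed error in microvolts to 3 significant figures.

−33.0 µV

Range = 6 − (-6) = 12 V. LSB = 12 V / 2^16 ≈ 183.1 µV.
Position in LSBs: (3.7951941 − (-6)) × 65536/12 = 53494.8200; rounding gives k = 53495.
V_code = -6 + (53495/65536) × 12 = 3.7952270508 V.
V_in − V_code = 3.7951941 − (3.7952270508) = −33.0 µV.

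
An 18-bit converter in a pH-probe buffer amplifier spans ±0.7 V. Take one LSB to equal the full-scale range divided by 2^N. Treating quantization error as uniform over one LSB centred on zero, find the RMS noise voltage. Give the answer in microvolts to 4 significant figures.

The full-scale span is 0.7 − (-0.7) = 1.4 V.
LSB = 1.4 V ÷ 2^18 = 1.4/262144 V = 5.34058 µV.
σ_q = LSB/√12 = 5.34058 µV/3.4641 = 1.542 µV.

1.542 µV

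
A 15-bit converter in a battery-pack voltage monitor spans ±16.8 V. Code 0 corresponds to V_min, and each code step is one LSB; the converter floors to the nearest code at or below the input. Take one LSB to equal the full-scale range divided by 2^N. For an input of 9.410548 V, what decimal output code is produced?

Full-scale range = 16.8 V − (-16.8 V) = 33.6 V. LSB = 33.6 V / 2^15 ≈ 1.025 mV.
(V_in − V_min) × 2^15/range = (9.410548 − (-16.8)) × 32768/33.6 = 25561.525.
Floor → code = 25561.

25561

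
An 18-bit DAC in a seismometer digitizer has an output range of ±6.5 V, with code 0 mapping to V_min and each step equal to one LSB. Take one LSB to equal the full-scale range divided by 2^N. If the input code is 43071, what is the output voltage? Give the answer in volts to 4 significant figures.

-4.364 V

Range = 6.5 − (-6.5) = 13 V. LSB = 13 V / 2^18.
V_out = V_min + code × LSB = -6.5 V + 43071 × 13 V / 262144
      = -6.5 V + 2.13594 V = -4.36406 V.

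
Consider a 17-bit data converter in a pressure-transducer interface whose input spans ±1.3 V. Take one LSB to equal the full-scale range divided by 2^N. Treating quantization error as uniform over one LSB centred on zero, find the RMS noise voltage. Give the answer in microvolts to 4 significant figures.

5.726 µV

Range = 1.3 − (-1.3) = 2.6 V.
LSB = 2.6 V / 2^17 = 19.8364 µV.
V_rms = LSB/√12 = 19.8364 µV / √12 = 5.726 µV.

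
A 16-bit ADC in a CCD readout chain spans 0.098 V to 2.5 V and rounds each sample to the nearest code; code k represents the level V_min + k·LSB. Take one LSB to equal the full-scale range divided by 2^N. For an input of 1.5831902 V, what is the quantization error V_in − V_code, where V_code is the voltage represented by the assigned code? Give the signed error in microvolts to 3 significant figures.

Range = 2.5 − (0.098) = 2.402 V. LSB = 2.402 V / 2^16 ≈ 36.65 µV.
(V_in − V_min)/LSB = (1.5831902 − (0.098)) × 65536/2.402 = 40521.8255 → nearest code k = 40522.
Reconstructed level: 0.098 + 40522 × 2.402/65536 V = 1.5831965942 V.
e = 1.5831902 − (1.5831965942) = −6.39 µV.

−6.39 µV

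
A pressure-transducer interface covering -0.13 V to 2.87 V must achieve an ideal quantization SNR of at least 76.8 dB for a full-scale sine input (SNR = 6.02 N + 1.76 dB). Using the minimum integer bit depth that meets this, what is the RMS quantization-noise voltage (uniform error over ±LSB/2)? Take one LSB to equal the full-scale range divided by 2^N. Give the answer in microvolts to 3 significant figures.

106 µV

Range = 2.87 − (-0.13) = 3 V.
N ≥ (76.8 − 1.76)/6.02 = 12.465 → N_min = 13.
LSB = 3 V / 2^13 = 366.21 µV.
RMS noise = LSB/√12 = 106 µV.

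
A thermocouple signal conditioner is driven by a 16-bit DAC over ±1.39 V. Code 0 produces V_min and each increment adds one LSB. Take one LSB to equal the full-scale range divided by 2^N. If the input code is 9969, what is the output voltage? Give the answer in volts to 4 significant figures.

Range = 1.39 − (-1.39) = 2.78 V. LSB = 2.78 V / 2^16.
V_out = V_min + code × LSB = -1.39 V + 9969 × 2.78 V / 65536
      = -1.39 V + 0.422879 V = -0.967121 V.

-0.9671 V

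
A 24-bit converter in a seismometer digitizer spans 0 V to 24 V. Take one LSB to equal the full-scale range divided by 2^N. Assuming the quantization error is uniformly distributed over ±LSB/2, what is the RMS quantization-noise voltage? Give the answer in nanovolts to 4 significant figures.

Span = 24 V.
LSB = 24 V ÷ 2^24 = 24/16777216 V = 1.43051 µV.
V_rms = LSB/√12 = 1.43051 µV / √12 = 413.0 nV.

413.0 nV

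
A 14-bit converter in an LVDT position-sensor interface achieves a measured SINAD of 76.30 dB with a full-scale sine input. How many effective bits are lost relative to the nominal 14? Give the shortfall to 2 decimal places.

1.62 bits

N_eff = (76.30 − 1.76)/6.02 = 12.3821 bits.
Shortfall = 14 − 12.3821 = 1.6179 bits.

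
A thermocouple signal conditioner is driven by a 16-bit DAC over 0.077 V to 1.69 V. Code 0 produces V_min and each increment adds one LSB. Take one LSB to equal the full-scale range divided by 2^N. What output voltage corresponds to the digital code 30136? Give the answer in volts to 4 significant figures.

0.8187 V

The full-scale span is 1.69 − (0.077) = 1.613 V. LSB = 1.613 V / 2^16.
Output = V_min + (30136/65536) × range = 0.077 + 0.459839 × 1.613 V
      = 0.077 + 0.741720 = 0.818720 V.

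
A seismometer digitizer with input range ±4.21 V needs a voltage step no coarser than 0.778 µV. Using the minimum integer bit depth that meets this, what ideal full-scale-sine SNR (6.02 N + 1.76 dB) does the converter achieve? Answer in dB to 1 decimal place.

146.2 dB

Full-scale range = 4.21 V − (-4.21 V) = 8.42 V.
Need 2^N ≥ 8.42 V / 0.778 µV = 1.082e7 → N_min = 24.
6.02(24) + 1.76 = 146.24 dB.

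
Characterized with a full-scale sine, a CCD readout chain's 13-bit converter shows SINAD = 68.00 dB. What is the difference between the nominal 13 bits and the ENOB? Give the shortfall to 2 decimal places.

2.00 bits

ENOB = (SINAD − 1.76)/6.02 = (68.00 − 1.76)/6.02 = 11.0033 bits.
Shortfall = 13 − 11.0033 = 1.9967 bits.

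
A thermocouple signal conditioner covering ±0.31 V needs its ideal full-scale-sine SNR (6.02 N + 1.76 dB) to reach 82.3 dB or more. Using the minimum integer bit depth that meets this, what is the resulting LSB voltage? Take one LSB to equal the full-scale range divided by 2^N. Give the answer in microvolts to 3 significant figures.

37.8 µV

The full-scale span is 0.31 − (-0.31) = 0.62 V.
Required N = ⌈(82.3 − 1.76)/6.02⌉ = ⌈13.379⌉ = 14.
One LSB is 0.62 V / 16384 = 37.8 µV.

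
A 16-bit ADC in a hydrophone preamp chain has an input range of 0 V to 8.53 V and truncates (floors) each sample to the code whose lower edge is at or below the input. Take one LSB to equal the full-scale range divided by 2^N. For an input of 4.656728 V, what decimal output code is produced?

35777

Span = 8.53 V. LSB = 8.53 V / 2^16 ≈ 130.2 µV.
V_in − V_min = 4.656728 − (0) = 4.656728 V.
Divide by LSB: 4.656728 × 65536/8.53 = 35777.6467.
Truncating gives code 35777.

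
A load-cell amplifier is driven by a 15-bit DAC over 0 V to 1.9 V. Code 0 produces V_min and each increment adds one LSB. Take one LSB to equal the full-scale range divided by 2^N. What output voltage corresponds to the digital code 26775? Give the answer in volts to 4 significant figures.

V_FS = 1.9 V. LSB = 1.9 V / 2^15.
V_out = V_min + code × LSB = 0 V + 26775 × 1.9 V / 32768
      = 0 V + 1.55251 V = 1.55251 V.

1.553 V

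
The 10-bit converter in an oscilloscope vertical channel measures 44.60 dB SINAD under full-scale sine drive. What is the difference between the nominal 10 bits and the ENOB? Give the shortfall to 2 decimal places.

ENOB = (SINAD − 1.76)/6.02 = (44.60 − 1.76)/6.02 = 7.1163 bits.
10 − 7.1163 = 2.88 bits below nominal.

2.88 bits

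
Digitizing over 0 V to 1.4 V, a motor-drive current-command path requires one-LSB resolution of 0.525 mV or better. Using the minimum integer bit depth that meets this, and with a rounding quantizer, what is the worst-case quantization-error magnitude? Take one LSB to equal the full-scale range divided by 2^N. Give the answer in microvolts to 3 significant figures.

V_FS = 1.4 V.
Need 2^N ≥ 1.4 V / 0.525 mV = 2667 → N_min = 12.
LSB = 1.4 V / 2^12 = 341.80 µV.
Half an LSB is 171 µV.

171 µV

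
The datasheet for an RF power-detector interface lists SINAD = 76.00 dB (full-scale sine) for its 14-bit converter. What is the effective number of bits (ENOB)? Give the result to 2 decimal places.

ENOB = (76.00 − 1.76)/6.02 = 12.3322 bits.

12.33 bits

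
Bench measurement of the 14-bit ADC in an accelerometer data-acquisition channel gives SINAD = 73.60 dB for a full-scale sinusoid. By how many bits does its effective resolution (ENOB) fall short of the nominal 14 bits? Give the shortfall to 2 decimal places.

N_eff = (73.60 − 1.76)/6.02 = 11.9336 bits.
14 − 11.9336 = 2.07 bits below nominal.

2.07 bits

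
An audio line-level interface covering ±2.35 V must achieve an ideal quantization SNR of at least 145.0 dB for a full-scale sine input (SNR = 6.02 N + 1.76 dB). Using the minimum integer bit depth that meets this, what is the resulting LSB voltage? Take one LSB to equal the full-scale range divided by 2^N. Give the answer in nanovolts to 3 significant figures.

280 nV

Span: 2.35 V − (-2.35 V) = 4.7 V.
6.02 N + 1.76 ≥ 145.0 gives N ≥ 23.794, so the minimum integer is 24.
LSB = 4.7 V ÷ 2^24 = 4.7/16777216 V = 280 nV.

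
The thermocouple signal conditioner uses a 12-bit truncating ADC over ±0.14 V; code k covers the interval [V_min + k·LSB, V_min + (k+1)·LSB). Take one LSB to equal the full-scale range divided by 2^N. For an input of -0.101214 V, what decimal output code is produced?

Span: 0.14 V − (-0.14 V) = 0.28 V. LSB = 0.28 V / 2^12 ≈ 68.36 µV.
code = ⌊(V_in − V_min)/LSB⌋ = ⌊(V_in − V_min) × 2^12 / range⌋
     = ⌊(-0.101214 − (-0.14)) × 4096 / 0.28⌋ = ⌊0.038786 × 4096/0.28⌋
     = ⌊567.384⌋ = 567.

567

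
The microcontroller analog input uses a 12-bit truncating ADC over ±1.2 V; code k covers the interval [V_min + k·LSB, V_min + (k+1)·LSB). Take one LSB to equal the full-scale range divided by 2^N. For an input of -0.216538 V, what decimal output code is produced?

The full-scale span is 1.2 − (-1.2) = 2.4 V. LSB = 2.4 V / 2^12 ≈ 0.5859 mV.
V_in − V_min = -0.216538 − (-1.2) = 0.983462 V.
Divide by LSB: 0.983462 × 4096/2.4 = 1678.4418.
Truncating gives code 1678.

1678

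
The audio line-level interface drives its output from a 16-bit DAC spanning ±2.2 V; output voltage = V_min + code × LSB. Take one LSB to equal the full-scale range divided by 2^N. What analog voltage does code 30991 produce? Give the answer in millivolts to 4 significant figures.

Range = 2.2 − (-2.2) = 4.4 V. LSB = 4.4 V / 2^16.
Output = V_min + (30991/65536) × range = -2.2 + 0.472885 × 4.4 V
      = -2.2 V + 2.08069 V = -0.119305 V.

-119.3 mV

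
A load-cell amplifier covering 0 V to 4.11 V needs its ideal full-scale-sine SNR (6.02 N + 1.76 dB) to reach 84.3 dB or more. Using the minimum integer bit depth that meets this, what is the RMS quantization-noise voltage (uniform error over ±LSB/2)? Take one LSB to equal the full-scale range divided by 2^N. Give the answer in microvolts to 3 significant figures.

Full-scale range = 4.11 V.
6.02 N + 1.76 ≥ 84.3 gives N ≥ 13.711, so the minimum integer is 14.
One LSB is 4.11 V / 16384 = 250.85 µV.
V_rms = LSB/√12 = 72.4 µV.

72.4 µV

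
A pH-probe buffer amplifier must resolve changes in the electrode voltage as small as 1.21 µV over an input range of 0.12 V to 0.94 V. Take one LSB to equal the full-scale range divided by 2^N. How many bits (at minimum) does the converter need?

Range = 0.94 − (0.12) = 0.82 V.
0.82 V / 1.21 µV = 677700. Since 2^19 = 524288 and 2^20 = 1048576, N = 20.

20 bits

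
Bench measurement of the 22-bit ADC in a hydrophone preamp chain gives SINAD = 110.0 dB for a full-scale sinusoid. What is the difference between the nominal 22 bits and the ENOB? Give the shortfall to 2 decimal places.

4.02 bits

Effective bits = (110.0 − 1.76)/6.02 = 17.9801.
Lost resolution: 22 − 17.9801 = 4.0199 bits.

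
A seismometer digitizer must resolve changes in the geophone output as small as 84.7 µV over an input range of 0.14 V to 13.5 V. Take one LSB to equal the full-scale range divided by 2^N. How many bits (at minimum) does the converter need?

18 bits

Range = 13.5 − (0.14) = 13.36 V.
Levels needed ≥ 13.36/84.7 µV = 157700. 2^18 = 262144 suffices, so N_min = 18.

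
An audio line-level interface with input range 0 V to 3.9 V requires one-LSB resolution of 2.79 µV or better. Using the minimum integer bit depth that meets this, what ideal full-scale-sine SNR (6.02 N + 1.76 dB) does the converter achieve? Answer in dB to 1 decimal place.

V_FS = 3.9 V.
Required number of levels: 3.9/2.79 µV = 1.3978e6; smallest N with 2^N ≥ that is 21.
SNR = 6.02 × 21 + 1.76 = 128.18 dB.

128.2 dB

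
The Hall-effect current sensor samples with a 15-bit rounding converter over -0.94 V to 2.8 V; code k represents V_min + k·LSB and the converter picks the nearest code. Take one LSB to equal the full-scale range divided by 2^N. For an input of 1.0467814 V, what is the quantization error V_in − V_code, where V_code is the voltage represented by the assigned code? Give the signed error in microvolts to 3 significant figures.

Full-scale range = 2.8 V − (-0.94 V) = 3.74 V. LSB = 3.74 V / 2^15 ≈ 114.1 µV.
(1.0467814 − (-0.94)) / LSB = 1.9867814 × 32768/3.74 = 17407.1799. Nearest integer: k = 17407.
V_code = -0.94 + (17407/32768) × 3.74 = 1.0467608643 V.
V_in − V_code = 1.0467814 − (1.0467608643) = +20.5 µV.

+20.5 µV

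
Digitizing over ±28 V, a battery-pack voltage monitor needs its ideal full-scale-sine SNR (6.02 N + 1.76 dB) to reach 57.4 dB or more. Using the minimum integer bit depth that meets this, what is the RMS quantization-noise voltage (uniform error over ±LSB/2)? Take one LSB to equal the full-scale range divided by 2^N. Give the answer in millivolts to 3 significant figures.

15.8 mV

Full-scale range = 28 V − (-28 V) = 56 V.
Required N = ⌈(57.4 − 1.76)/6.02⌉ = ⌈9.243⌉ = 10.
LSB = 56 V / 2^10 = 54.688 mV.
RMS noise = LSB/√12 = 15.8 mV.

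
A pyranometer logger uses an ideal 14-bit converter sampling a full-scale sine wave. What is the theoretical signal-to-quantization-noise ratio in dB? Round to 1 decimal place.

6.02(14) + 1.76 = 84.28 + 1.76 = 86.04 dB.

86.0 dB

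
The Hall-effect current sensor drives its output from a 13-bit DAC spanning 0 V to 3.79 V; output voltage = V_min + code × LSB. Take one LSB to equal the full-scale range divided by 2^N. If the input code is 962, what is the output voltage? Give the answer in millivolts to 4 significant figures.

V_FS = 3.79 V. LSB = 3.79 V / 2^13.
V_out = 0 + 962 × (3.79/8192) V
      = 0 + 0.445066 = 0.445066 V.

445.1 mV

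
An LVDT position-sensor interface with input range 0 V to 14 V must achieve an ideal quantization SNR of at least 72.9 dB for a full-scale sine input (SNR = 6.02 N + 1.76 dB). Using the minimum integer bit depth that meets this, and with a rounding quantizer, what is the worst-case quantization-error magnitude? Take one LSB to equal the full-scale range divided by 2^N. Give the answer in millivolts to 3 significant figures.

1.71 mV

Full-scale range = 14 V.
Solving 6.02 N ≥ 72.9 − 1.76: N ≥ 11.817. Round up → N = 12.
One LSB is 14 V / 4096 = 3.4180 mV.
Half an LSB is 1.71 mV.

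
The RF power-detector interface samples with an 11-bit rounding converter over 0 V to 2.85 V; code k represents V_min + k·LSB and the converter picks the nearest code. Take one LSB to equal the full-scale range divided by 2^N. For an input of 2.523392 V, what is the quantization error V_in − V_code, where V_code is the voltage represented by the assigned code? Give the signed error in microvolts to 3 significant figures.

+418 µV

Range is 2.85 V. LSB = 2.85 V / 2^11 ≈ 1.392 mV.
(2.523392 − (0)) / LSB = 2.523392 × 2048/2.85 = 1813.3006. Nearest integer: k = 1813.
V_code = V_min + k × range/2^11 = 0 + 1813 × 2.85/2048 = 2.522973633 V.
V_in − V_code = 2.523392 − (2.522973633) = +418 µV.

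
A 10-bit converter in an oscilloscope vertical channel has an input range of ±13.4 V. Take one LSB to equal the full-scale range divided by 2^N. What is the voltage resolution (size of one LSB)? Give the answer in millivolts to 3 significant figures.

The full-scale span is 13.4 − (-13.4) = 26.8 V.
Number of codes = 2^10 = 1024.
LSB = 26.8 V ÷ 2^10 = 26.8/1024 V = 26.2 mV.

26.2 mV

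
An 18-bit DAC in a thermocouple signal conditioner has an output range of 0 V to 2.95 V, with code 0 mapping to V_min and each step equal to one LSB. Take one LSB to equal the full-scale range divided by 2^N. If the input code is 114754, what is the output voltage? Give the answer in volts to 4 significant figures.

1.291 V

Range is 2.95 V. LSB = 2.95 V / 2^18.
V_out = V_min + code × LSB = 0 V + 114754 × 2.95 V / 262144
      = 0 + 1.29137 = 1.29137 V.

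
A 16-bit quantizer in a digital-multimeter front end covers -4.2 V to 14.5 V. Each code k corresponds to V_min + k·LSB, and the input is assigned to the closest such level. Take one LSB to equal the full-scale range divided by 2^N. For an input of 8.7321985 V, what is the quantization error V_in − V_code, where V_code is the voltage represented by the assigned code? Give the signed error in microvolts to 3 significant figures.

Full-scale range = 14.5 V − (-4.2 V) = 18.7 V. LSB = 18.7 V / 2^16 ≈ 285.3 µV.
(8.7321985 − (-4.2)) / LSB = 12.9321985 × 65536/18.7 = 45322.1690. Nearest integer: k = 45322.
V_code = -4.2 + (45322/65536) × 18.7 = 8.7321502686 V.
V_in − V_code = 8.7321985 − (8.7321502686) = +48.2 µV.

+48.2 µV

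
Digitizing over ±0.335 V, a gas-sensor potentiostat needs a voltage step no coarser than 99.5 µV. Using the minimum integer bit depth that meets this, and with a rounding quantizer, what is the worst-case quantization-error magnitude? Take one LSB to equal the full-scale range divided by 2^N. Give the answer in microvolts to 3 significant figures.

40.9 µV

Range = 0.335 − (-0.335) = 0.67 V.
Need 2^N ≥ 0.67 V / 99.5 µV = 6734 → N_min = 13.
Step size = 0.67/8192 V = 81.787 µV.
Max error for round-to-nearest is LSB/2 = 40.9 µV.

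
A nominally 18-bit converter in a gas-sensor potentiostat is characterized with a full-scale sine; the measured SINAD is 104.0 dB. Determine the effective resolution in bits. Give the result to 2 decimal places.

16.98 bits

(104.0 − 1.76) / 6.02 = 102.24/6.02 = 16.9834 effective bits.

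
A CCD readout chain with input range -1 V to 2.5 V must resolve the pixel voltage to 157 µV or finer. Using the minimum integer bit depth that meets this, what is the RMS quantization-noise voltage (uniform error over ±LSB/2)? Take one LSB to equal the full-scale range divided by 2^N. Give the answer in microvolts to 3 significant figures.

Full-scale range = 2.5 V − (-1 V) = 3.5 V.
Need 2^N ≥ 3.5 V / 157 µV = 22290 → N_min = 15.
Step size = 3.5/32768 V = 106.81 µV.
σ_q = LSB/√12 = 106.81 µV/3.4641 = 30.8 µV.

30.8 µV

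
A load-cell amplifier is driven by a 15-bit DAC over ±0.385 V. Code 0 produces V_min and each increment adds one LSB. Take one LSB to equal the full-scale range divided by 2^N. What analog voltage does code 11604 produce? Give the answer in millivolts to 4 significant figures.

Range = 0.385 − (-0.385) = 0.77 V. LSB = 0.77 V / 2^15.
V_out = V_min + code × LSB = -0.385 V + 11604 × 0.77 V / 32768
      = -0.385 + 0.272677 = -0.112323 V.

-112.3 mV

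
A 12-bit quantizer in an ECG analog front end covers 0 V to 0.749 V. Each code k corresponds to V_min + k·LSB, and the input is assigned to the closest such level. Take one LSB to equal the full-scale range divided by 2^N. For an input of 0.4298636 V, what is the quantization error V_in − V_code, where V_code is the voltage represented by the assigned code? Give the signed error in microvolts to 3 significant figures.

Full-scale range = 0.749 V. LSB = 0.749 V / 2^12 ≈ 182.9 µV.
Position in LSBs: (0.4298636 − (0)) × 4096/0.749 = 2350.7628; rounding gives k = 2351.
V_code = 0 + (2351/4096) × 0.749 = 0.4299069824 V.
e = 0.4298636 − (0.4299069824) = −43.4 µV.

−43.4 µV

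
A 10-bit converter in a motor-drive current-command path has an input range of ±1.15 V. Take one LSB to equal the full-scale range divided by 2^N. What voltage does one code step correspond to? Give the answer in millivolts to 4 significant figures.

The full-scale span is 1.15 − (-1.15) = 2.3 V.
Number of codes = 2^10 = 1024.
LSB = 2.3 V ÷ 2^10 = 2.3/1024 V = 2.246 mV.

2.246 mV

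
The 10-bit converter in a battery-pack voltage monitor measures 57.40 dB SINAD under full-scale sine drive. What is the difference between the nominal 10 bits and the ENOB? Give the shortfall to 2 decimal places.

0.76 bits

Effective bits = (57.40 − 1.76)/6.02 = 9.2425.
10 − 9.2425 = 0.76 bits below nominal.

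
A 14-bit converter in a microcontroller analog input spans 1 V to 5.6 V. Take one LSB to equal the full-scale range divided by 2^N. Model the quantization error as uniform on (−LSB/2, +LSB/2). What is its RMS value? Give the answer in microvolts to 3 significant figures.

Range = 5.6 − (1) = 4.6 V.
Step size = 4.6/16384 V = 280.76 µV.
For a uniform distribution on [−LSB/2, +LSB/2], V_rms = LSB/√12 = 280.76 µV/3.4641 = 81.0 µV.

81.0 µV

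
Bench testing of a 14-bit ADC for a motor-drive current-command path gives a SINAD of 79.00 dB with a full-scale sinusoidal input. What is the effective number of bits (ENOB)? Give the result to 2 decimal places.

Inverting SNR = 6.02 N + 1.76: N_eff = (79.00 − 1.76)/6.02 = 12.8306.

12.83 bits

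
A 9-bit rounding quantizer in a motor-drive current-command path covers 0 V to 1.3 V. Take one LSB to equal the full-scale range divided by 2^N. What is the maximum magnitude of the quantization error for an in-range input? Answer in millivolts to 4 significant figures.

Span = 1.3 V.
LSB = 1.3 V / 2^9 = 2.53906 mV.
A rounding quantizer has |error| ≤ LSB/2 = 1.270 mV.

1.270 mV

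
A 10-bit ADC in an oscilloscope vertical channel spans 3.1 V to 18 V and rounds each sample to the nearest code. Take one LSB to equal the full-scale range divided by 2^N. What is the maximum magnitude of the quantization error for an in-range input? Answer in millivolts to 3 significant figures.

7.28 mV

Range = 18 − (3.1) = 14.9 V.
LSB = 14.9 V ÷ 2^10 = 14.9/1024 V = 14.551 mV.
Worst-case error for round-to-nearest is half an LSB: 7.28 mV.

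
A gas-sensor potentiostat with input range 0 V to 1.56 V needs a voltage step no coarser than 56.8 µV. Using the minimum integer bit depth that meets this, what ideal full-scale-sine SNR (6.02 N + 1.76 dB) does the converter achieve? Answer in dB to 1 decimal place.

92.1 dB

Span = 1.56 V.
Need 2^N ≥ 1.56 V / 56.8 µV = 27460 → N_min = 15.
SNR = 6.02 × 15 + 1.76 = 92.06 dB.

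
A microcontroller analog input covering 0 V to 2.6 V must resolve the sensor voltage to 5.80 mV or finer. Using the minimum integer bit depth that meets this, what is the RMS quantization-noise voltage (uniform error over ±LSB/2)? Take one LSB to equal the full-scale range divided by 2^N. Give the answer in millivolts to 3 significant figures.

1.47 mV

Span = 2.6 V.
Levels needed ≥ 2.6/5.80 mV = 448.3. 2^9 = 512 suffices, so N_min = 9.
One LSB is 2.6 V / 512 = 5.0781 mV.
RMS noise = LSB/√12 = 1.47 mV.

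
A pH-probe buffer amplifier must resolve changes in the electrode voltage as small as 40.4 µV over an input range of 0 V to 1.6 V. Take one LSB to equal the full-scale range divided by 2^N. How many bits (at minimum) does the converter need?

16 bits

Range is 1.6 V.
Need 2^N ≥ 1.6 V / 40.4 µV = 39600 → N_min = 16.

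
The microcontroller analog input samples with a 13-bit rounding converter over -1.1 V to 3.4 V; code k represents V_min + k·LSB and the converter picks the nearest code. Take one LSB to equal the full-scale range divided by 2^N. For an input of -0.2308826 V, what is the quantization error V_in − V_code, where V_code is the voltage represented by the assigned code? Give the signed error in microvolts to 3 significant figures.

+98.8 µV

The full-scale span is 3.4 − (-1.1) = 4.5 V. LSB = 4.5 V / 2^13 ≈ 0.5493 mV.
Position in LSBs: (-0.2308826 − (-1.1)) × 8192/4.5 = 1582.1799; rounding gives k = 1582.
V_code = -1.1 + (1582/8192) × 4.5 = -0.2309814453 V.
e = -0.2308826 − (-0.2309814453) = +98.8 µV.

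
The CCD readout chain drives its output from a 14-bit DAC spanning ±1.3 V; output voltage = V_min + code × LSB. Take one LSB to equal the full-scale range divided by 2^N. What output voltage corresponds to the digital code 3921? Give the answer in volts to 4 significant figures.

Range = 1.3 − (-1.3) = 2.6 V. LSB = 2.6 V / 2^14.
V_out = -1.3 + 3921 × (2.6/16384) V
      = -1.3 V + 0.622229 V = -0.677771 V.

-0.6778 V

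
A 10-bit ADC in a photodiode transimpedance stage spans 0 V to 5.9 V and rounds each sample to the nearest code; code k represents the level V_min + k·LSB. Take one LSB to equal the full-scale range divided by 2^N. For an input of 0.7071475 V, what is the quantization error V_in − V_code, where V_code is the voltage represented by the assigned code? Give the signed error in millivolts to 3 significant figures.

Span = 5.9 V. LSB = 5.9 V / 2^10 ≈ 5.762 mV.
(0.7071475 − (0)) / LSB = 0.7071475 × 1024/5.9 = 122.7320. Nearest integer: k = 123.
V_code = V_min + k × range/2^10 = 0 + 123 × 5.9/1024 = 0.7086914063 V.
V_in − V_code = 0.7071475 − (0.7086914063) = −1.54 mV.

−1.54 mV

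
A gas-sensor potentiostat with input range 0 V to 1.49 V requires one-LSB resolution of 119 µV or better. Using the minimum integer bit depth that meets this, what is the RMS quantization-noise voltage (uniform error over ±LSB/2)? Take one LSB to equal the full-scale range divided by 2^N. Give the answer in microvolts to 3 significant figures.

26.3 µV

Span = 1.49 V.
Required number of levels: 1.49/119 µV = 12521; smallest N with 2^N ≥ that is 14.
One LSB is 1.49 V / 16384 = 90.942 µV.
σ_q = LSB/√12 = 90.942 µV/3.4641 = 26.3 µV.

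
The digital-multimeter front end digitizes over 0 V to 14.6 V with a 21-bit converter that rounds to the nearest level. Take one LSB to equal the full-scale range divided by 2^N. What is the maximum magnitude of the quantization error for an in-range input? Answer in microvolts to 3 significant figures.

3.48 µV

V_FS = 14.6 V.
LSB = 14.6 V / 2^21 = 6.9618 µV.
|e|_max = LSB/2 = 3.48 µV.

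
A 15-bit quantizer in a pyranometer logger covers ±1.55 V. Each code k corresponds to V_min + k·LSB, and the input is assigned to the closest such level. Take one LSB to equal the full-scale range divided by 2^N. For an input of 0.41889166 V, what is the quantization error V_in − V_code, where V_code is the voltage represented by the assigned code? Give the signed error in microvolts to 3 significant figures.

Range = 1.55 − (-1.55) = 3.1 V. LSB = 3.1 V / 2^15 ≈ 94.60 µV.
(0.41889166 − (-1.55)) / LSB = 1.96889166 × 32768/3.1 = 20811.8200. Nearest integer: k = 20812.
V_code = -1.55 + (20812/32768) × 3.1 = 0.41890869141 V.
e = 0.41889166 − (0.41890869141) = −17.0 µV.

−17.0 µV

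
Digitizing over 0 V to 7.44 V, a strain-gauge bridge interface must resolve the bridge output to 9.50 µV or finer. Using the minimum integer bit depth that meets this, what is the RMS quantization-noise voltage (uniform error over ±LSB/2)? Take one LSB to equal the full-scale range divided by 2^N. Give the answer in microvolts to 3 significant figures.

2.05 µV

Full-scale range = 7.44 V.
Levels needed ≥ 7.44/9.50 µV = 783200. 2^20 = 1048576 suffices, so N_min = 20.
Step size = 7.44/1048576 V = 7.0953 µV.
σ_q = LSB/√12 = 7.0953 µV/3.4641 = 2.05 µV.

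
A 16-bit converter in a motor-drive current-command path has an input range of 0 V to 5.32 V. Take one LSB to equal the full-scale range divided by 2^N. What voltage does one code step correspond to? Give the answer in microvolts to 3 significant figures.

Range is 5.32 V.
There are 2^16 = 65536 steps.
LSB = 5.32 V ÷ 2^16 = 5.32/65536 V = 81.2 µV.

81.2 µV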